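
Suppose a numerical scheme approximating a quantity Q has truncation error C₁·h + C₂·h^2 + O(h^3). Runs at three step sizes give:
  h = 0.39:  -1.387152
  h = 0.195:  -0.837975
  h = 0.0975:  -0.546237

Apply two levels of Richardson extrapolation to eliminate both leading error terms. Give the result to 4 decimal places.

First eliminate the h term (factor 2^1 = 2):
  B₁ = (2·(-0.837975) − (-1.387152))/1 = -0.288798
  B₂ = (2·(-0.546237) − (-0.837975))/1 = -0.254499
Then eliminate the h^2 term (factor 2^2 = 4):
  (4·(-0.254499) − (-0.288798))/3 = -0.243066

-0.2431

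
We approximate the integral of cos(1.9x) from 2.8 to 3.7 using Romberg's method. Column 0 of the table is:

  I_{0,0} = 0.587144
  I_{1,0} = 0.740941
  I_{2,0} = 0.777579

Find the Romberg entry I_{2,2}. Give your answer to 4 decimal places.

0.7896

I_{1,1} = (4·0.740941 − 0.587144) / 3 = 0.792207
I_{2,1} = (4·0.777579 − 0.740941) / 3 = 0.789792
I_{2,2} = (16·0.789792 − 0.792207) / 15 = 0.789631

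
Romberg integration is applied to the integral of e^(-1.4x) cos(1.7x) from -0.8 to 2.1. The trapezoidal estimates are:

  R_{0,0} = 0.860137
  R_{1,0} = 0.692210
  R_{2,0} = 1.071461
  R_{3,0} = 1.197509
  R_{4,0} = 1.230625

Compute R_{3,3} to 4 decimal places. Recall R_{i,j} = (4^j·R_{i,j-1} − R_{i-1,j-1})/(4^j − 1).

R_{1,1} = (4·0.692210 − 0.860137) / 3 = 0.636234
R_{2,1} = 1.071461 + (1.071461 − 0.692210)/3 = 1.197878
R_{3,1} = 1.197509 + (1.197509 − 1.071461)/3 = 1.239525
R_{2,2} = 1.197878 + (1.197878 − 0.636234)/15 = 1.235321
R_{3,2} = 1.239525 + (1.239525 − 1.197878)/15 = 1.242301
R_{3,3} = 1.242301 + (1.242301 − 1.235321)/63 = 1.242412

1.2424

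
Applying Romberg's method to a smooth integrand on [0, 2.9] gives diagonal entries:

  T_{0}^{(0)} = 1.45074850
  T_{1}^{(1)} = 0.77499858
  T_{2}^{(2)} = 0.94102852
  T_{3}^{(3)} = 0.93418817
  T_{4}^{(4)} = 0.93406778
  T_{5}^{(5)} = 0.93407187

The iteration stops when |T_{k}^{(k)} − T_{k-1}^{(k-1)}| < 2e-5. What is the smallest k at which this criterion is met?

|T_{1}^{(1)} − T_{0}^{(0)}| = 0.67574992 ≥ 2e-5
|T_{2}^{(2)} − T_{1}^{(1)}| = 0.16602994 ≥ 2e-5
|T_{3}^{(3)} − T_{2}^{(2)}| = 0.00684035 ≥ 2e-5
|T_{4}^{(4)} − T_{3}^{(3)}| = 0.00012039 ≥ 2e-5
|T_{5}^{(5)} − T_{4}^{(4)}| = 0.00000409 < 2e-5

k = 5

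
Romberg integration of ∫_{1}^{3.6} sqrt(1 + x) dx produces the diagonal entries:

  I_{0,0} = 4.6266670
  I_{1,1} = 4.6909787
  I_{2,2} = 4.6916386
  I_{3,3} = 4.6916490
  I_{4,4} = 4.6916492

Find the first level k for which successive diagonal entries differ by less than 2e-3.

k = 2

|I_{1,1} − I_{0,0}| = 0.0643117 ≥ 2e-3
|I_{2,2} − I_{1,1}| = 0.0006599 < 2e-3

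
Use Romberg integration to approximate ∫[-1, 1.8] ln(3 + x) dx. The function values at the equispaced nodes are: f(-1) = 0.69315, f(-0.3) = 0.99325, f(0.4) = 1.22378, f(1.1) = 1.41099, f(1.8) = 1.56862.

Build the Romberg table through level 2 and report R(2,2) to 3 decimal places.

R(0,0) (trapezoid, 1 panel, h=2.8000): 3.16648
R(1,0) (trapezoid, 2 panels, h=1.4000): 3.29653
R(2,0) (trapezoid, 4 panels, h=0.7000): 3.33123
R(1,1) = 3.29653 + (3.29653 − 3.16648)/3 = 3.33988
R(2,1) = 3.33123 + (3.33123 − 3.29653)/3 = 3.34280
R(2,2) = 3.34280 + (3.34280 − 3.33988)/15 = 3.34299

3.343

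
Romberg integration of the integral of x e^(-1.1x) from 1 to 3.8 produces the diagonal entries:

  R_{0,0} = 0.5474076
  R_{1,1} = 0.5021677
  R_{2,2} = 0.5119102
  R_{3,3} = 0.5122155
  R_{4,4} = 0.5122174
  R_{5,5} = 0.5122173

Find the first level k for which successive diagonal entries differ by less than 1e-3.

|R_{1,1} − R_{0,0}| = 0.0452399 ≥ 1e-3
|R_{2,2} − R_{1,1}| = 0.0097425 ≥ 1e-3
|R_{3,3} − R_{2,2}| = 0.0003053 < 1e-3

k = 3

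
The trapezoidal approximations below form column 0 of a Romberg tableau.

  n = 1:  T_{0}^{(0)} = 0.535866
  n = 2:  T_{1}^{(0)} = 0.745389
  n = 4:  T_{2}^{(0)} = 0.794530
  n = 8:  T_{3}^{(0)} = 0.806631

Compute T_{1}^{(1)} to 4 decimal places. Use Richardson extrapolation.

Richardson extrapolation on the trapezoidal column (denominator 4−1=3):
T_{1}^{(1)} = 0.745389 + (0.745389 − 0.535866)/3 = 0.815230

0.8152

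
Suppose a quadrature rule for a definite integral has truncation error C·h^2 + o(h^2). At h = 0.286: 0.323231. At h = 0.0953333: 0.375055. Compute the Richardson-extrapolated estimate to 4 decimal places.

The leading error scales as h^2; refining by a factor of 3 reduces it by 3^2 = 9.
Extrapolated value = (9·A(h/3) − A(h)) / (9 − 1)
= (9·0.375055 − 0.323231) / 8
= 3.052264 / 8 = 0.381533

0.3815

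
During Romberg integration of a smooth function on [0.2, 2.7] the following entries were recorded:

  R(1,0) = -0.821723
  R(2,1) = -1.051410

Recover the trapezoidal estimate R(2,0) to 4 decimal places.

From R(2,1) = (4·R(2,0) − R(1,0))/3, solve for R(2,0):
4·R(2,0) = 3·(-1.051410) + (-0.821723) = -3.975953
R(2,0) = -0.993988

-0.9940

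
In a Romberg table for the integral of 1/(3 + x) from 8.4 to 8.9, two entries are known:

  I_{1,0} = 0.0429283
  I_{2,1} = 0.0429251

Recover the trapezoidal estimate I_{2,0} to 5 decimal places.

0.04293

From I_{2,1} = (4·I_{2,0} − I_{1,0})/3, solve for I_{2,0}:
4·I_{2,0} = 3·0.0429251 + 0.0429283 = 0.1717036
I_{2,0} = 0.0429259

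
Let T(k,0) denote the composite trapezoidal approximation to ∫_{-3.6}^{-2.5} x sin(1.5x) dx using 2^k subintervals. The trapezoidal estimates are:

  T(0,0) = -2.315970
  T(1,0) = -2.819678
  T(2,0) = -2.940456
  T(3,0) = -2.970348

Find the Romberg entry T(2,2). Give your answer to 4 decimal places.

Richardson extrapolation on the trapezoidal column (denominator 4−1=3):
T(1,1) = (4·(-2.819678) − (-2.315970)) / 3 = -2.987581
T(2,1) = (4·(-2.940456) − (-2.819678)) / 3 = -2.980715
T(2,2) = -2.980715 + (-2.980715 − (-2.987581))/15 = -2.980257

-2.9803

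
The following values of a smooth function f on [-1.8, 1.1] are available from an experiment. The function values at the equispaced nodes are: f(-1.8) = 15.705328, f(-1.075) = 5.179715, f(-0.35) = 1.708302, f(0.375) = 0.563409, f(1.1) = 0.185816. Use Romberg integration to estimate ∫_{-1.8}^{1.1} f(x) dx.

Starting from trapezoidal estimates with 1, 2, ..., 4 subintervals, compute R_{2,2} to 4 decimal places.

R_{0,0} (trapezoid, 1 panel, h=2.9000): 23.042159
R_{1,0} (trapezoid, 2 panels, h=1.4500): 13.998117
R_{2,0} (trapezoid, 4 panels, h=0.7250): 11.162824
R_{1,1} = 13.998117 + (13.998117 − 23.042159)/3 = 10.983436
R_{2,1} = 11.162824 + (11.162824 − 13.998117)/3 = 10.217726
R_{2,2} = 10.217726 + (10.217726 − 10.983436)/15 = 10.166679

10.1667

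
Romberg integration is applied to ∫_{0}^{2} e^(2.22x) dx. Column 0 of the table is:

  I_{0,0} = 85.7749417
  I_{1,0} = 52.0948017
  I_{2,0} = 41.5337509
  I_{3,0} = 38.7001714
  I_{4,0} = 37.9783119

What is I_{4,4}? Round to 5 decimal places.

37.73646

I_{1,1} = 52.0948017 + (52.0948017 − 85.7749417)/3 = 40.8680884
I_{2,1} = 41.5337509 + (41.5337509 − 52.0948017)/3 = 38.0134006
I_{3,1} = (4·38.7001714 − 41.5337509) / 3 = 37.7556449
I_{4,1} = (4·37.9783119 − 38.7001714) / 3 = 37.7376921
I_{2,2} = 38.0134006 + (38.0134006 − 40.8680884)/15 = 37.8230881
I_{3,2} = 37.7556449 + (37.7556449 − 38.0134006)/15 = 37.7384612
I_{4,2} = 37.7376921 + (37.7376921 − 37.7556449)/15 = 37.7364952
I_{3,3} = 37.7384612 + (37.7384612 − 37.8230881)/63 = 37.7371179
I_{4,3} = (64·37.7364952 − 37.7384612) / 63 = 37.7364640
I_{4,4} = 37.7364640 + (37.7364640 − 37.7371179)/255 = 37.7364614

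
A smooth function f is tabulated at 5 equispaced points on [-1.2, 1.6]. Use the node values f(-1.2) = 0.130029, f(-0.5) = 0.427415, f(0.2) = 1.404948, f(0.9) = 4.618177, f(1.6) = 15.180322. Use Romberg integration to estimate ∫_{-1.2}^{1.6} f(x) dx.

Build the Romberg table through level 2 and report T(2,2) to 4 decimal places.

8.8819

T(0,0) (trapezoid, 1 panel, h=2.8000): 21.434491
T(1,0) (trapezoid, 2 panels, h=1.4000): 12.684173
T(2,0) (trapezoid, 4 panels, h=0.7000): 9.874001
T(1,1) = 12.684173 + (12.684173 − 21.434491)/3 = 9.767400
T(2,1) = 9.874001 + (9.874001 − 12.684173)/3 = 8.937277
T(2,2) = 8.937277 + (8.937277 − 9.767400)/15 = 8.881935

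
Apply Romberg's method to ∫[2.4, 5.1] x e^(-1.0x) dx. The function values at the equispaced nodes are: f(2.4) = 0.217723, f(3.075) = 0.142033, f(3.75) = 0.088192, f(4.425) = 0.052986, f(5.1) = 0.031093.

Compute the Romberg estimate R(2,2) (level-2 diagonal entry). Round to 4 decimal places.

0.2712

R(0,0) (trapezoid, 1 panel, h=2.7000): 0.335902
R(1,0) (trapezoid, 2 panels, h=1.3500): 0.287010
R(2,0) (trapezoid, 4 panels, h=0.6750): 0.275143
R(1,1) = 0.287010 + (0.287010 − 0.335902)/3 = 0.270713
R(2,1) = 0.275143 + (0.275143 − 0.287010)/3 = 0.271187
R(2,2) = 0.271187 + (0.271187 − 0.270713)/15 = 0.271219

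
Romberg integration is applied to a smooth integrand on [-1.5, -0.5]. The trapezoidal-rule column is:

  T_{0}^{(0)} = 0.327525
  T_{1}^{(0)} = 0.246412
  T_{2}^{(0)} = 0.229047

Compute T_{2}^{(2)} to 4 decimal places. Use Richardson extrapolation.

0.2235

T_{1}^{(1)} = 0.246412 + (0.246412 − 0.327525)/3 = 0.219374
T_{2}^{(1)} = (4·0.229047 − 0.246412) / 3 = 0.223259
T_{2}^{(2)} = (16·0.223259 − 0.219374) / 15 = 0.223518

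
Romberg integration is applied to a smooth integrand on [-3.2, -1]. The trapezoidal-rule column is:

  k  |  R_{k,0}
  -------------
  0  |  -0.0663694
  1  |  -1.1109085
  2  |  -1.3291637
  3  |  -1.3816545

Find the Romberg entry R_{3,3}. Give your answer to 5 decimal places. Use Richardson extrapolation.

-1.39898

Richardson extrapolation on the trapezoidal column (denominator 4−1=3):
R_{1,1} = -1.1109085 + (-1.1109085 − (-0.0663694))/3 = -1.4590882
R_{2,1} = -1.3291637 + (-1.3291637 − (-1.1109085))/3 = -1.4019154
R_{3,1} = (4·(-1.3816545) − (-1.3291637)) / 3 = -1.3991514
R_{2,2} = -1.4019154 + (-1.4019154 − (-1.4590882))/15 = -1.3981039
R_{3,2} = (16·(-1.3991514) − (-1.4019154)) / 15 = -1.3989671
R_{3,3} = (64·(-1.3989671) − (-1.3981039)) / 63 = -1.3989808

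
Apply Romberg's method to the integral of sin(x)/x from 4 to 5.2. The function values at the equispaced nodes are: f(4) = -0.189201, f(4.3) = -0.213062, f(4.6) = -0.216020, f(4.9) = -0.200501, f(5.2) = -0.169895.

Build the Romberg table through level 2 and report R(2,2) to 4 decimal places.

-0.2445

R(0,0) (trapezoid, 1 panel, h=1.2000): -0.215458
R(1,0) (trapezoid, 2 panels, h=0.6000): -0.237341
R(2,0) (trapezoid, 4 panels, h=0.3000): -0.242739
R(1,1) = -0.237341 + (-0.237341 − (-0.215458))/3 = -0.244635
R(2,1) = -0.242739 + (-0.242739 − (-0.237341))/3 = -0.244538
R(2,2) = -0.244538 + (-0.244538 − (-0.244635))/15 = -0.244532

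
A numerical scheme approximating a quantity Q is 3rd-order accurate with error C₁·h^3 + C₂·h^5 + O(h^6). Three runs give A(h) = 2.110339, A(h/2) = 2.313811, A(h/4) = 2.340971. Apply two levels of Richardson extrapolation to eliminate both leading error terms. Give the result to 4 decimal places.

First eliminate the h^3 term (factor 2^3 = 8):
  B₁ = (8·2.313811 − 2.110339)/7 = 2.342878
  B₂ = (8·2.340971 − 2.313811)/7 = 2.344851
Then eliminate the h^5 term (factor 2^5 = 32):
  (32·2.344851 − 2.342878)/31 = 2.344915

2.3449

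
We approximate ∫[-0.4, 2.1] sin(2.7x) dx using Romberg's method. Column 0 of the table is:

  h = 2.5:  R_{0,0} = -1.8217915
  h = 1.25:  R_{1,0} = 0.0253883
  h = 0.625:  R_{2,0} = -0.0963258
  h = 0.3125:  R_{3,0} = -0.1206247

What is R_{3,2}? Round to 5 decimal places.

R_{2,1} = -0.0963258 + (-0.0963258 − 0.0253883)/3 = -0.1368972
R_{3,1} = -0.1206247 + (-0.1206247 − (-0.0963258))/3 = -0.1287243
R_{3,2} = -0.1287243 + (-0.1287243 − (-0.1368972))/15 = -0.1281794

-0.12818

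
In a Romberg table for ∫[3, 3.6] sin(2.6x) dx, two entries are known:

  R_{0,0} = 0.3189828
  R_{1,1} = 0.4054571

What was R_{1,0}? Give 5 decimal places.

From R_{1,1} = (4·R_{1,0} − R_{0,0})/3, solve for R_{1,0}:
4·R_{1,0} = 3·0.4054571 + 0.3189828 = 1.5353541
R_{1,0} = 0.3838385

0.38384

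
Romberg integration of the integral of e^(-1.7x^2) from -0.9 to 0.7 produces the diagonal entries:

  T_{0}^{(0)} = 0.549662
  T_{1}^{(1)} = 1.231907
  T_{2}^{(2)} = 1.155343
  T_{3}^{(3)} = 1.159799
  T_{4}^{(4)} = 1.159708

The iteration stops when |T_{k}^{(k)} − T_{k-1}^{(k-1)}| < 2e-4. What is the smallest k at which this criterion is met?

k = 4

|T_{1}^{(1)} − T_{0}^{(0)}| = 0.682245 ≥ 2e-4
|T_{2}^{(2)} − T_{1}^{(1)}| = 0.076564 ≥ 2e-4
|T_{3}^{(3)} − T_{2}^{(2)}| = 0.004456 ≥ 2e-4
|T_{4}^{(4)} − T_{3}^{(3)}| = 0.000091 < 2e-4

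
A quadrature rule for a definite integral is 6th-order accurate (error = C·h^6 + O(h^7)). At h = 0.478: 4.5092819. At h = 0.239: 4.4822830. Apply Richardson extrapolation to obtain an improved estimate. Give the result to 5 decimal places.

4.48185

The leading error scales as h^6; refining by a factor of 2 reduces it by 2^6 = 64.
Extrapolated value = (64·A(h/2) − A(h)) / (64 − 1)
= (64·4.4822830 − 4.5092819) / 63
= 282.3568301 / 63 = 4.4818544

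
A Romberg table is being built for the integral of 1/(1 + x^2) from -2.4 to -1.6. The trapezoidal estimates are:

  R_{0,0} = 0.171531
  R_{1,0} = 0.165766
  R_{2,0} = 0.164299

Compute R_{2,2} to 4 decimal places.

0.1638

R_{1,1} = 0.165766 + (0.165766 − 0.171531)/3 = 0.163844
R_{2,1} = (4·0.164299 − 0.165766) / 3 = 0.163810
R_{2,2} = 0.163810 + (0.163810 − 0.163844)/15 = 0.163808
(Column j=1 coincides with Simpson's rule on the same nodes.)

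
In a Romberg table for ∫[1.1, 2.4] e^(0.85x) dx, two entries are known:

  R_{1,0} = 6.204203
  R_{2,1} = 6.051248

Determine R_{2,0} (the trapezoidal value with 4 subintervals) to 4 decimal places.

From R_{2,1} = (4·R_{2,0} − R_{1,0})/3, solve for R_{2,0}:
4·R_{2,0} = 3·6.051248 + 6.204203 = 24.357947
R_{2,0} = 6.089487

6.0895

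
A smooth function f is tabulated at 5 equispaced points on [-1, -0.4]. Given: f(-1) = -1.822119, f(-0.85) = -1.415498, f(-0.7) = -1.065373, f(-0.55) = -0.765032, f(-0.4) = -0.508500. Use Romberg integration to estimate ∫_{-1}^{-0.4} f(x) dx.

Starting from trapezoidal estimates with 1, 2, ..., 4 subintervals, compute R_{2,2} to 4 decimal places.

-0.6592

R_{0,0} (trapezoid, 1 panel, h=0.6000): -0.699186
R_{1,0} (trapezoid, 2 panels, h=0.3000): -0.669205
R_{2,0} (trapezoid, 4 panels, h=0.1500): -0.661682
R_{1,1} = -0.669205 + (-0.669205 − (-0.699186))/3 = -0.659211
R_{2,1} = -0.661682 + (-0.661682 − (-0.669205))/3 = -0.659174
R_{2,2} = -0.659174 + (-0.659174 − (-0.659211))/15 = -0.659172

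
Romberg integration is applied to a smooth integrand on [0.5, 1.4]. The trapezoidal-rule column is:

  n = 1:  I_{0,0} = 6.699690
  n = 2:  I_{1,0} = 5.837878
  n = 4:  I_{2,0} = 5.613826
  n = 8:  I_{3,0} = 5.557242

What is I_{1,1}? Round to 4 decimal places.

5.5506

Richardson extrapolation on the trapezoidal column (denominator 4−1=3):
I_{1,1} = 5.837878 + (5.837878 − 6.699690)/3 = 5.550607
(Column j=1 coincides with Simpson's rule on the same nodes.)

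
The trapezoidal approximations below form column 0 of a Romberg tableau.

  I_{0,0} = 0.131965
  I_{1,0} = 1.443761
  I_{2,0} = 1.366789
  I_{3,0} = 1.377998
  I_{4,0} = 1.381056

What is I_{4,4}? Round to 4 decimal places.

I_{1,1} = 1.443761 + (1.443761 − 0.131965)/3 = 1.881026
I_{2,1} = (4·1.366789 − 1.443761) / 3 = 1.341132
I_{3,1} = (4·1.377998 − 1.366789) / 3 = 1.381734
I_{4,1} = (4·1.381056 − 1.377998) / 3 = 1.382075
I_{2,2} = 1.341132 + (1.341132 − 1.881026)/15 = 1.305139
I_{3,2} = 1.381734 + (1.381734 − 1.341132)/15 = 1.384441
I_{4,2} = 1.382075 + (1.382075 − 1.381734)/15 = 1.382098
I_{3,3} = (64·1.384441 − 1.305139) / 63 = 1.385700
I_{4,3} = 1.382098 + (1.382098 − 1.384441)/63 = 1.382061
I_{4,4} = 1.382061 + (1.382061 − 1.385700)/255 = 1.382047

1.3820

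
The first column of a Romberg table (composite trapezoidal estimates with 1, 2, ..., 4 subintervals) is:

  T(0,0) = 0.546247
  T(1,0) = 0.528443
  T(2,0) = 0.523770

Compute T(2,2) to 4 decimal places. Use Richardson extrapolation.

0.5222

T(1,1) = (4·0.528443 − 0.546247) / 3 = 0.522508
T(2,1) = 0.523770 + (0.523770 − 0.528443)/3 = 0.522212
T(2,2) = (16·0.522212 − 0.522508) / 15 = 0.522192
(Column j=1 coincides with Simpson's rule on the same nodes.)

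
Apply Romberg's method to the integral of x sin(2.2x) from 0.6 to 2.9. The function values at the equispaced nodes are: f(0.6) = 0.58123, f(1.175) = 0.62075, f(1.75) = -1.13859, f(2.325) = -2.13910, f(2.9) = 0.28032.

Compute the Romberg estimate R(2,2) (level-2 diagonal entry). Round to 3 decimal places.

R(0,0) (trapezoid, 1 panel, h=2.3000): 0.99078
R(1,0) (trapezoid, 2 panels, h=1.1500): -0.81399
R(2,0) (trapezoid, 4 panels, h=0.5750): -1.28004
R(1,1) = -0.81399 + (-0.81399 − 0.99078)/3 = -1.41558
R(2,1) = -1.28004 + (-1.28004 − (-0.81399))/3 = -1.43539
R(2,2) = -1.43539 + (-1.43539 − (-1.41558))/15 = -1.43671

-1.437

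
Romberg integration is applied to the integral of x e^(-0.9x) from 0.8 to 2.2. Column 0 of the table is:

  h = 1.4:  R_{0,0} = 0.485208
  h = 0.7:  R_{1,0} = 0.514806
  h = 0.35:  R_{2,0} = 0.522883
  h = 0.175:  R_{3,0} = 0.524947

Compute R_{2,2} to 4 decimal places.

R_{1,1} = (4·0.514806 − 0.485208) / 3 = 0.524672
R_{2,1} = (4·0.522883 − 0.514806) / 3 = 0.525575
R_{2,2} = (16·0.525575 − 0.524672) / 15 = 0.525635

0.5256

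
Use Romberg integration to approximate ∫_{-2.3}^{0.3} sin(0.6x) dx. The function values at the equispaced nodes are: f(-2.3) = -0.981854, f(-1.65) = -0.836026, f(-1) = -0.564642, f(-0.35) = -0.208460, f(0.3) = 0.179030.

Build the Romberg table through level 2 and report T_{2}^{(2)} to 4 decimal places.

T_{0}^{(0)} (trapezoid, 1 panel, h=2.6000): -1.043671
T_{1}^{(0)} (trapezoid, 2 panels, h=1.3000): -1.255870
T_{2}^{(0)} (trapezoid, 4 panels, h=0.6500): -1.306851
T_{1}^{(1)} = -1.255870 + (-1.255870 − (-1.043671))/3 = -1.326603
T_{2}^{(1)} = -1.306851 + (-1.306851 − (-1.255870))/3 = -1.323845
T_{2}^{(2)} = -1.323845 + (-1.323845 − (-1.326603))/15 = -1.323661

-1.3237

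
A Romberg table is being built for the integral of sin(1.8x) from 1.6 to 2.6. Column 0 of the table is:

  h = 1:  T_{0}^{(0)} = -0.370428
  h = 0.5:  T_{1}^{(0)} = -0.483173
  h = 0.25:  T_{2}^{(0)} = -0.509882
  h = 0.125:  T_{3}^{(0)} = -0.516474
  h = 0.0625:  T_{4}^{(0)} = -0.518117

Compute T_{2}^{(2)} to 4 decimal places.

-0.5187

Richardson extrapolation on the trapezoidal column (denominator 4−1=3):
T_{1}^{(1)} = (4·(-0.483173) − (-0.370428)) / 3 = -0.520755
T_{2}^{(1)} = (4·(-0.509882) − (-0.483173)) / 3 = -0.518785
T_{2}^{(2)} = (16·(-0.518785) − (-0.520755)) / 15 = -0.518654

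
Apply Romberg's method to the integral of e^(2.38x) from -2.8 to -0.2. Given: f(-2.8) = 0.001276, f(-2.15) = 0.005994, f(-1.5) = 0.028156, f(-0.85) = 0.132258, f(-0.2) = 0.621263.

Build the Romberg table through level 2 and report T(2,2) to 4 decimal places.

T(0,0) (trapezoid, 1 panel, h=2.6000): 0.809301
T(1,0) (trapezoid, 2 panels, h=1.3000): 0.441253
T(2,0) (trapezoid, 4 panels, h=0.6500): 0.310490
T(1,1) = 0.441253 + (0.441253 − 0.809301)/3 = 0.318570
T(2,1) = 0.310490 + (0.310490 − 0.441253)/3 = 0.266902
T(2,2) = 0.266902 + (0.266902 − 0.318570)/15 = 0.263457

0.2635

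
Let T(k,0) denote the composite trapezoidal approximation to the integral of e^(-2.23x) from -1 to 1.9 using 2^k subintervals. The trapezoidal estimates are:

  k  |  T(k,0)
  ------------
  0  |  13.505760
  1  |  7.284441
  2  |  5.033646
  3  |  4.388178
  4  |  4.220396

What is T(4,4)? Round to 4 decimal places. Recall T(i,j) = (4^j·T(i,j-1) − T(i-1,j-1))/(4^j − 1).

Richardson extrapolation on the trapezoidal column (denominator 4−1=3):
T(1,1) = (4·7.284441 − 13.505760) / 3 = 5.210668
T(2,1) = 5.033646 + (5.033646 − 7.284441)/3 = 4.283381
T(3,1) = 4.388178 + (4.388178 − 5.033646)/3 = 4.173022
T(4,1) = 4.220396 + (4.220396 − 4.388178)/3 = 4.164469
T(2,2) = (16·4.283381 − 5.210668) / 15 = 4.221562
T(3,2) = (16·4.173022 − 4.283381) / 15 = 4.165665
T(4,2) = 4.164469 + (4.164469 − 4.173022)/15 = 4.163899
T(3,3) = 4.165665 + (4.165665 − 4.221562)/63 = 4.164778
T(4,3) = (64·4.163899 − 4.165665) / 63 = 4.163871
T(4,4) = 4.163871 + (4.163871 − 4.164778)/255 = 4.163867
(Column j=1 coincides with Simpson's rule on the same nodes.)

4.1639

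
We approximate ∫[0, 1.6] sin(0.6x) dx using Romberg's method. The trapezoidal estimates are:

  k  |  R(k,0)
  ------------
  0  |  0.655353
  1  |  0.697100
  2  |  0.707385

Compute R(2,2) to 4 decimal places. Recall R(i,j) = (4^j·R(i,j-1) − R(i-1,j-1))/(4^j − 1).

R(1,1) = 0.697100 + (0.697100 − 0.655353)/3 = 0.711016
R(2,1) = 0.707385 + (0.707385 − 0.697100)/3 = 0.710813
R(2,2) = (16·0.710813 − 0.711016) / 15 = 0.710799

0.7108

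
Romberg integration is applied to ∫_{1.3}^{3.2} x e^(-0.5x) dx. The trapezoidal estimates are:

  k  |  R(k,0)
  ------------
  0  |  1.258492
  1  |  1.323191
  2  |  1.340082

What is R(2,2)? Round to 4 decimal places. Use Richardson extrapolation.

1.3458

Richardson extrapolation on the trapezoidal column (denominator 4−1=3):
R(1,1) = 1.323191 + (1.323191 − 1.258492)/3 = 1.344757
R(2,1) = 1.340082 + (1.340082 − 1.323191)/3 = 1.345712
R(2,2) = 1.345712 + (1.345712 − 1.344757)/15 = 1.345776
(Column j=1 coincides with Simpson's rule on the same nodes.)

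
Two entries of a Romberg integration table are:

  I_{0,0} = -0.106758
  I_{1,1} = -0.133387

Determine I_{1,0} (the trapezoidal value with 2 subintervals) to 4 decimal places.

-0.1267

From I_{1,1} = (4·I_{1,0} − I_{0,0})/3, solve for I_{1,0}:
4·I_{1,0} = 3·(-0.133387) + (-0.106758) = -0.506919
I_{1,0} = -0.126730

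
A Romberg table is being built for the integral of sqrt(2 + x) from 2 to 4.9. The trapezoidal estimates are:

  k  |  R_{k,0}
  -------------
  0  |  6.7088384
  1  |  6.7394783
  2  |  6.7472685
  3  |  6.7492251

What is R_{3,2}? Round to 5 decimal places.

6.74988

R_{2,1} = (4·6.7472685 − 6.7394783) / 3 = 6.7498652
R_{3,1} = (4·6.7492251 − 6.7472685) / 3 = 6.7498773
R_{3,2} = (16·6.7498773 − 6.7498652) / 15 = 6.7498781
(Column j=1 coincides with Simpson's rule on the same nodes.)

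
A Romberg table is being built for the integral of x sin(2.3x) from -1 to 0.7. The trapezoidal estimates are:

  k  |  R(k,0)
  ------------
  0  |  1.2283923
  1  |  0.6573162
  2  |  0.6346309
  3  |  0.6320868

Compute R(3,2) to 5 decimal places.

R(2,1) = (4·0.6346309 − 0.6573162) / 3 = 0.6270691
R(3,1) = 0.6320868 + (0.6320868 − 0.6346309)/3 = 0.6312388
R(3,2) = 0.6312388 + (0.6312388 − 0.6270691)/15 = 0.6315168
(Column j=1 coincides with Simpson's rule on the same nodes.)

0.63152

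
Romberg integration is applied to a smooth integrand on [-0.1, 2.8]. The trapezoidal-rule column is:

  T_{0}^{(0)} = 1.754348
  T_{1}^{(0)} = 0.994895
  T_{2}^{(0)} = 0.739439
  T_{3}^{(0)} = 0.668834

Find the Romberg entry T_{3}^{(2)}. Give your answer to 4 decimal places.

0.6447

Richardson extrapolation on the trapezoidal column (denominator 4−1=3):
T_{2}^{(1)} = (4·0.739439 − 0.994895) / 3 = 0.654287
T_{3}^{(1)} = 0.668834 + (0.668834 − 0.739439)/3 = 0.645299
T_{3}^{(2)} = (16·0.645299 − 0.654287) / 15 = 0.644700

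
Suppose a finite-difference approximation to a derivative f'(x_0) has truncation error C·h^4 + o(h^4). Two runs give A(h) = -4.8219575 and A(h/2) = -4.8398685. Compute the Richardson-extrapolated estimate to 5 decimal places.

Extrapolated value = (16·A(h/2) − A(h)) / (16 − 1)
= (16·(-4.8398685) − (-4.8219575)) / 15
= -72.6159385 / 15 = -4.8410626

-4.84106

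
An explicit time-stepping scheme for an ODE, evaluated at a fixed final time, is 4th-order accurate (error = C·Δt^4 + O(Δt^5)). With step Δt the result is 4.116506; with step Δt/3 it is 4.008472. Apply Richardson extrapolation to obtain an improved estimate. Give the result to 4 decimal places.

4.0071

The leading error scales as Δt^4; refining by a factor of 3 reduces it by 3^4 = 81.
Extrapolated value = (81·A(Δt/3) − A(Δt)) / (81 − 1)
= (81·4.008472 − 4.116506) / 80
= 320.569726 / 80 = 4.007122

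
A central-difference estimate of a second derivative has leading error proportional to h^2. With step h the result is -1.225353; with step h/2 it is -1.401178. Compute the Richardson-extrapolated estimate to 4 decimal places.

Extrapolated value = (4·A(h/2) − A(h)) / (4 − 1)
= (4·(-1.401178) − (-1.225353)) / 3
= -4.379359 / 3 = -1.459786

-1.4598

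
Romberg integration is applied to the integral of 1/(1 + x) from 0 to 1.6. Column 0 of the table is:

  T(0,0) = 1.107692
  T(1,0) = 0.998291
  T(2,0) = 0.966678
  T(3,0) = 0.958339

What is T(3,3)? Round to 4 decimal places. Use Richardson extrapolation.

Richardson extrapolation on the trapezoidal column (denominator 4−1=3):
T(1,1) = 0.998291 + (0.998291 − 1.107692)/3 = 0.961824
T(2,1) = (4·0.966678 − 0.998291) / 3 = 0.956140
T(3,1) = (4·0.958339 − 0.966678) / 3 = 0.955559
T(2,2) = (16·0.956140 − 0.961824) / 15 = 0.955761
T(3,2) = 0.955559 + (0.955559 − 0.956140)/15 = 0.955520
T(3,3) = 0.955520 + (0.955520 − 0.955761)/63 = 0.955516

0.9555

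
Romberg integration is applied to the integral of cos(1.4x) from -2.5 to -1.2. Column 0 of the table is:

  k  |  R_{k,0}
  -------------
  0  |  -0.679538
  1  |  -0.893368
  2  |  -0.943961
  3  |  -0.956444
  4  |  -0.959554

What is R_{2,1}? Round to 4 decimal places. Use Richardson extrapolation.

-0.9608

R_{2,1} = -0.943961 + (-0.943961 − (-0.893368))/3 = -0.960825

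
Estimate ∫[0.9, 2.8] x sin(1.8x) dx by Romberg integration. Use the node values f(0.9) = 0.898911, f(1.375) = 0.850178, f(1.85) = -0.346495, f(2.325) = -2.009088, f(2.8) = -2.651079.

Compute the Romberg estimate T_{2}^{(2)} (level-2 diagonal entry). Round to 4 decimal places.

-1.1296

T_{0}^{(0)} (trapezoid, 1 panel, h=1.9000): -1.664560
T_{1}^{(0)} (trapezoid, 2 panels, h=0.9500): -1.161450
T_{2}^{(0)} (trapezoid, 4 panels, h=0.4750): -1.131207
T_{1}^{(1)} = -1.161450 + (-1.161450 − (-1.664560))/3 = -0.993747
T_{2}^{(1)} = -1.131207 + (-1.131207 − (-1.161450))/3 = -1.121126
T_{2}^{(2)} = -1.121126 + (-1.121126 − (-0.993747))/15 = -1.129618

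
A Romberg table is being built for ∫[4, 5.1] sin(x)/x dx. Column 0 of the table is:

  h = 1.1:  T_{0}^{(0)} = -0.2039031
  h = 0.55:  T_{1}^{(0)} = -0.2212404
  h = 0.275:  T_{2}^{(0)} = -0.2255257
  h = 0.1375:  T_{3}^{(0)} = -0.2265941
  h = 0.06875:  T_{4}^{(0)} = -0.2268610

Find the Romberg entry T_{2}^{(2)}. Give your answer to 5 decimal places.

-0.22695

Richardson extrapolation on the trapezoidal column (denominator 4−1=3):
T_{1}^{(1)} = -0.2212404 + (-0.2212404 − (-0.2039031))/3 = -0.2270195
T_{2}^{(1)} = (4·(-0.2255257) − (-0.2212404)) / 3 = -0.2269541
T_{2}^{(2)} = -0.2269541 + (-0.2269541 − (-0.2270195))/15 = -0.2269497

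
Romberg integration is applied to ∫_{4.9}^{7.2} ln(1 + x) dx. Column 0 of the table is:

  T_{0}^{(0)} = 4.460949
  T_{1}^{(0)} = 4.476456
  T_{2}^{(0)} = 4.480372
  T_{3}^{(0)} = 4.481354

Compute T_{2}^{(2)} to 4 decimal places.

4.4817

T_{1}^{(1)} = 4.476456 + (4.476456 − 4.460949)/3 = 4.481625
T_{2}^{(1)} = 4.480372 + (4.480372 − 4.476456)/3 = 4.481677
T_{2}^{(2)} = 4.481677 + (4.481677 − 4.481625)/15 = 4.481680
(Column j=1 coincides with Simpson's rule on the same nodes.)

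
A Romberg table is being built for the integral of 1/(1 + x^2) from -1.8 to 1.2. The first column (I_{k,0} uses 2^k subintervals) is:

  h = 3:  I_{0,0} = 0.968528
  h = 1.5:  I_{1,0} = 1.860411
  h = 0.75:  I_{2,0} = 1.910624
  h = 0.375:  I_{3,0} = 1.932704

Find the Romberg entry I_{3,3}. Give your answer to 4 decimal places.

1.9414

I_{1,1} = (4·1.860411 − 0.968528) / 3 = 2.157705
I_{2,1} = (4·1.910624 − 1.860411) / 3 = 1.927362
I_{3,1} = 1.932704 + (1.932704 − 1.910624)/3 = 1.940064
I_{2,2} = (16·1.927362 − 2.157705) / 15 = 1.912006
I_{3,2} = 1.940064 + (1.940064 − 1.927362)/15 = 1.940911
I_{3,3} = 1.940911 + (1.940911 − 1.912006)/63 = 1.941370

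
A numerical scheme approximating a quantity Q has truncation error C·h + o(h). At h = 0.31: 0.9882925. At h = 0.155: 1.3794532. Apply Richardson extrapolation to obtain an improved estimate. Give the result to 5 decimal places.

The leading error scales as h; refining by a factor of 2 reduces it by 2^1 = 2.
Extrapolated value = (2·A(h/2) − A(h)) / (2 − 1)
= (2·1.3794532 − 0.9882925) / 1
= 1.7706139 / 1 = 1.7706139

1.77061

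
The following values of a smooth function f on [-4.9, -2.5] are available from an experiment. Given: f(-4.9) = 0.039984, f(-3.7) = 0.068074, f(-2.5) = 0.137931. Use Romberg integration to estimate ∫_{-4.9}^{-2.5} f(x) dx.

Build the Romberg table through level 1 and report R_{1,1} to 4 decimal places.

0.1801

R_{0,0} (trapezoid, 1 panel, h=2.4000): 0.213498
R_{1,0} (trapezoid, 2 panels, h=1.2000): 0.188438
R_{1,1} = 0.188438 + (0.188438 − 0.213498)/3 = 0.180085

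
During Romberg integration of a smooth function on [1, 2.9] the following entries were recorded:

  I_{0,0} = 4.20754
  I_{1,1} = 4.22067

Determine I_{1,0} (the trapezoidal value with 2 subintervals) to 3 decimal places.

From I_{1,1} = (4·I_{1,0} − I_{0,0})/3, solve for I_{1,0}:
4·I_{1,0} = 3·4.22067 + 4.20754 = 16.86955
I_{1,0} = 4.21739

4.217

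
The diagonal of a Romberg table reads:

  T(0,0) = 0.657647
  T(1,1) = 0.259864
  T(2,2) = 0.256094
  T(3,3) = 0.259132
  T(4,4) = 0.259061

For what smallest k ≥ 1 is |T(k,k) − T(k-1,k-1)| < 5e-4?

k = 4

|T(1,1) − T(0,0)| = 0.397783 ≥ 5e-4
|T(2,2) − T(1,1)| = 0.003770 ≥ 5e-4
|T(3,3) − T(2,2)| = 0.003038 ≥ 5e-4
|T(4,4) − T(3,3)| = 0.000071 < 5e-4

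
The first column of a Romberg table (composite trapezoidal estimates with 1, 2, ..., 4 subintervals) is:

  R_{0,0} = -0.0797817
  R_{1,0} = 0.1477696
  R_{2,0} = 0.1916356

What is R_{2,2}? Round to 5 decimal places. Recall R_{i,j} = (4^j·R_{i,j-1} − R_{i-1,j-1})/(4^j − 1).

0.20510

R_{1,1} = (4·0.1477696 − (-0.0797817)) / 3 = 0.2236200
R_{2,1} = (4·0.1916356 − 0.1477696) / 3 = 0.2062576
R_{2,2} = (16·0.2062576 − 0.2236200) / 15 = 0.2051001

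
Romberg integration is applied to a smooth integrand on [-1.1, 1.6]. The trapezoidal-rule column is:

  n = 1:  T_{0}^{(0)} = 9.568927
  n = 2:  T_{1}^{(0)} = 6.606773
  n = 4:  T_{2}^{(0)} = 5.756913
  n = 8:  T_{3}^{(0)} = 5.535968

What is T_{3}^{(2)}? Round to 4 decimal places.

Richardson extrapolation on the trapezoidal column (denominator 4−1=3):
T_{2}^{(1)} = (4·5.756913 − 6.606773) / 3 = 5.473626
T_{3}^{(1)} = 5.535968 + (5.535968 − 5.756913)/3 = 5.462320
T_{3}^{(2)} = 5.462320 + (5.462320 − 5.473626)/15 = 5.461566

5.4616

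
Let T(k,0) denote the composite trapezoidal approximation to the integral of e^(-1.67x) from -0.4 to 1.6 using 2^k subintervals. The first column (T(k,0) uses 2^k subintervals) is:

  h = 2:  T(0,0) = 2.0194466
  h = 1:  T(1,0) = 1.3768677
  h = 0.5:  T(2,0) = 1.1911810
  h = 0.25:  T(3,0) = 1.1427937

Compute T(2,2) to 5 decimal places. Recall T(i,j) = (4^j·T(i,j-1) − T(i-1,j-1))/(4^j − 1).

1.12706

T(1,1) = (4·1.3768677 − 2.0194466) / 3 = 1.1626747
T(2,1) = (4·1.1911810 − 1.3768677) / 3 = 1.1292854
T(2,2) = 1.1292854 + (1.1292854 − 1.1626747)/15 = 1.1270594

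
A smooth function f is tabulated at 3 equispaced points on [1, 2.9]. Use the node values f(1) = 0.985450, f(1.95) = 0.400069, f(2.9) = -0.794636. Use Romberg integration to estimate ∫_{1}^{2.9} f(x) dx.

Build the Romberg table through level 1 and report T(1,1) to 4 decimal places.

0.5672

T(0,0) (trapezoid, 1 panel, h=1.9000): 0.181273
T(1,0) (trapezoid, 2 panels, h=0.9500): 0.470702
T(1,1) = 0.470702 + (0.470702 − 0.181273)/3 = 0.567178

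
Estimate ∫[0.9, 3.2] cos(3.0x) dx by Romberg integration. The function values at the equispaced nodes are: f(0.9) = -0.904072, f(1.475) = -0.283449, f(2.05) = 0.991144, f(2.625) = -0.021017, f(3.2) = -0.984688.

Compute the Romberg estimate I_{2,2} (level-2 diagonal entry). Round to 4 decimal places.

I_{0,0} (trapezoid, 1 panel, h=2.3000): -2.172074
I_{1,0} (trapezoid, 2 panels, h=1.1500): 0.053779
I_{2,0} (trapezoid, 4 panels, h=0.5750): -0.148179
I_{1,1} = 0.053779 + (0.053779 − (-2.172074))/3 = 0.795730
I_{2,1} = -0.148179 + (-0.148179 − 0.053779)/3 = -0.215498
I_{2,2} = -0.215498 + (-0.215498 − 0.795730)/15 = -0.282913

-0.2829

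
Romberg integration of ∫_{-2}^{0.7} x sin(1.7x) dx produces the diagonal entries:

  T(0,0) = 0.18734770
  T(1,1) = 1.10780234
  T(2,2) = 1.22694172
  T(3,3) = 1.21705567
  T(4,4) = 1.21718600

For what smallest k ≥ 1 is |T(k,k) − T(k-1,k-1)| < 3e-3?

|T(1,1) − T(0,0)| = 0.92045464 ≥ 3e-3
|T(2,2) − T(1,1)| = 0.11913938 ≥ 3e-3
|T(3,3) − T(2,2)| = 0.00988605 ≥ 3e-3
|T(4,4) − T(3,3)| = 0.00013033 < 3e-3

k = 4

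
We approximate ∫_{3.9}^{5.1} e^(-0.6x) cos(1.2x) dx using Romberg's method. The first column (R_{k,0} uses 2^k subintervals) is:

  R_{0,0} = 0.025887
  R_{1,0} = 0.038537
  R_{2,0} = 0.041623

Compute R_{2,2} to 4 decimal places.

Richardson extrapolation on the trapezoidal column (denominator 4−1=3):
R_{1,1} = 0.038537 + (0.038537 − 0.025887)/3 = 0.042754
R_{2,1} = 0.041623 + (0.041623 − 0.038537)/3 = 0.042652
R_{2,2} = (16·0.042652 − 0.042754) / 15 = 0.042645

0.0426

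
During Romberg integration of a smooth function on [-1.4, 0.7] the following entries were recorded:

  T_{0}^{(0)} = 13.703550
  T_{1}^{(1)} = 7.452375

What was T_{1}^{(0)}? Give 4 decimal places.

9.0152

From T_{1}^{(1)} = (4·T_{1}^{(0)} − T_{0}^{(0)})/3, solve for T_{1}^{(0)}:
4·T_{1}^{(0)} = 3·7.452375 + 13.703550 = 36.060675
T_{1}^{(0)} = 9.015169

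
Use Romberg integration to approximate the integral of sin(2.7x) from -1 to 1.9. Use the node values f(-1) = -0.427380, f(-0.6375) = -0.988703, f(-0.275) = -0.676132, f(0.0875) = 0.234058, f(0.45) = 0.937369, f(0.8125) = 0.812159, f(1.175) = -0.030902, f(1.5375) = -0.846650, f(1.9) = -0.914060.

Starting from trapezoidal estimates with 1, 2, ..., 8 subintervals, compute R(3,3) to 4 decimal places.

-0.4804

R(0,0) (trapezoid, 1 panel, h=2.9000): -1.945088
R(1,0) (trapezoid, 2 panels, h=1.4500): 0.386641
R(2,0) (trapezoid, 4 panels, h=0.7250): -0.319279
R(3,0) (trapezoid, 8 panels, h=0.3625): -0.445701
R(1,1) = 0.386641 + (0.386641 − (-1.945088))/3 = 1.163884
R(2,1) = -0.319279 + (-0.319279 − 0.386641)/3 = -0.554586
R(3,1) = -0.445701 + (-0.445701 − (-0.319279))/3 = -0.487842
R(2,2) = -0.554586 + (-0.554586 − 1.163884)/15 = -0.669151
R(3,2) = -0.487842 + (-0.487842 − (-0.554586))/15 = -0.483392
R(3,3) = -0.483392 + (-0.483392 − (-0.669151))/63 = -0.480443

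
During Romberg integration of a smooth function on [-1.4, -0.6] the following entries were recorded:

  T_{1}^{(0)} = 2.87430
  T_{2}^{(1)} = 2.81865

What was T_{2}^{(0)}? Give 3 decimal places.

From T_{2}^{(1)} = (4·T_{2}^{(0)} − T_{1}^{(0)})/3, solve for T_{2}^{(0)}:
4·T_{2}^{(0)} = 3·2.81865 + 2.87430 = 11.33025
T_{2}^{(0)} = 2.83256

2.833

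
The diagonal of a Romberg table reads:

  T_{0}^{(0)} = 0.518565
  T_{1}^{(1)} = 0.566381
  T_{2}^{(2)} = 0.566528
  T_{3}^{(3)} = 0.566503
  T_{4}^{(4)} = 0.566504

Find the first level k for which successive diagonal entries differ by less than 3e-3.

k = 2

|T_{1}^{(1)} − T_{0}^{(0)}| = 0.047816 ≥ 3e-3
|T_{2}^{(2)} − T_{1}^{(1)}| = 0.000147 < 3e-3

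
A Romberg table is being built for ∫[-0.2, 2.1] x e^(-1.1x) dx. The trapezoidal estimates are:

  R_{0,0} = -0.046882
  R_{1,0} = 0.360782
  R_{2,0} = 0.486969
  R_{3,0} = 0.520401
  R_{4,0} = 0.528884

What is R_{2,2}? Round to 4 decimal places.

0.5312

R_{1,1} = (4·0.360782 − (-0.046882)) / 3 = 0.496670
R_{2,1} = (4·0.486969 − 0.360782) / 3 = 0.529031
R_{2,2} = 0.529031 + (0.529031 − 0.496670)/15 = 0.531188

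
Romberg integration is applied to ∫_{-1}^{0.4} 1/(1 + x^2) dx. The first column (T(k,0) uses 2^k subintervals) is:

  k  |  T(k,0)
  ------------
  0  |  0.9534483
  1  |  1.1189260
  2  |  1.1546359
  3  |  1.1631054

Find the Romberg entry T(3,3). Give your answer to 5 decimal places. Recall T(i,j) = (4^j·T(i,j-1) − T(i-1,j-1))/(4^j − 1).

1.16589

Richardson extrapolation on the trapezoidal column (denominator 4−1=3):
T(1,1) = 1.1189260 + (1.1189260 − 0.9534483)/3 = 1.1740852
T(2,1) = 1.1546359 + (1.1546359 − 1.1189260)/3 = 1.1665392
T(3,1) = (4·1.1631054 − 1.1546359) / 3 = 1.1659286
T(2,2) = 1.1665392 + (1.1665392 − 1.1740852)/15 = 1.1660361
T(3,2) = (16·1.1659286 − 1.1665392) / 15 = 1.1658879
T(3,3) = 1.1658879 + (1.1658879 − 1.1660361)/63 = 1.1658855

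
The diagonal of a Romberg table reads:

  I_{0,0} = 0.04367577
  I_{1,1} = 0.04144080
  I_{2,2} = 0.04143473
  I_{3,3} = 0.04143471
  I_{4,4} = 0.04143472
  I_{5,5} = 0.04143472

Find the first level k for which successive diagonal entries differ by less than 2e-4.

|I_{1,1} − I_{0,0}| = 0.00223497 ≥ 2e-4
|I_{2,2} − I_{1,1}| = 0.00000607 < 2e-4

k = 2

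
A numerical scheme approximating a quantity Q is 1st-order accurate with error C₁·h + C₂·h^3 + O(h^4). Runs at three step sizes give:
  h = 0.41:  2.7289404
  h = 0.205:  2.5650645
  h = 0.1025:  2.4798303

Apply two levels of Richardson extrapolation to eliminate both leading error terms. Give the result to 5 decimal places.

First eliminate the h term (factor 2^1 = 2):
  B₁ = (2·2.5650645 − 2.7289404)/1 = 2.4011886
  B₂ = (2·2.4798303 − 2.5650645)/1 = 2.3945961
Then eliminate the h^3 term (factor 2^3 = 8):
  (8·2.3945961 − 2.4011886)/7 = 2.3936543

2.39365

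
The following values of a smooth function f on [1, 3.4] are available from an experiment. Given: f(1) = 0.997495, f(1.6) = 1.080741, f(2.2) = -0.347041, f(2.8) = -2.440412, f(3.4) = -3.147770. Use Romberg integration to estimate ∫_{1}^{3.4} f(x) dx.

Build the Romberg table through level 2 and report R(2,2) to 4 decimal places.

R(0,0) (trapezoid, 1 panel, h=2.4000): -2.580330
R(1,0) (trapezoid, 2 panels, h=1.2000): -1.706614
R(2,0) (trapezoid, 4 panels, h=0.6000): -1.669110
R(1,1) = -1.706614 + (-1.706614 − (-2.580330))/3 = -1.415375
R(2,1) = -1.669110 + (-1.669110 − (-1.706614))/3 = -1.656609
R(2,2) = -1.656609 + (-1.656609 − (-1.415375))/15 = -1.672691

-1.6727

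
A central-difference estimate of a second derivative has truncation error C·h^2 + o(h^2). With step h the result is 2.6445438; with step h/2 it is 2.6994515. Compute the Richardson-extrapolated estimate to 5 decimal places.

2.71775

The leading error scales as h^2; refining by a factor of 2 reduces it by 2^2 = 4.
Extrapolated value = (4·A(h/2) − A(h)) / (4 − 1)
= (4·2.6994515 − 2.6445438) / 3
= 8.1532622 / 3 = 2.7177541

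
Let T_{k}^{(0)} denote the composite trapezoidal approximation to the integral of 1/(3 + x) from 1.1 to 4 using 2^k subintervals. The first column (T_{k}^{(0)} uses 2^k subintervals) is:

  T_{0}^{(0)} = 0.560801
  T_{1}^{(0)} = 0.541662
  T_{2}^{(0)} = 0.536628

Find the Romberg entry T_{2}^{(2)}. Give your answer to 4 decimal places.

Richardson extrapolation on the trapezoidal column (denominator 4−1=3):
T_{1}^{(1)} = (4·0.541662 − 0.560801) / 3 = 0.535282
T_{2}^{(1)} = (4·0.536628 − 0.541662) / 3 = 0.534950
T_{2}^{(2)} = 0.534950 + (0.534950 − 0.535282)/15 = 0.534928

0.5349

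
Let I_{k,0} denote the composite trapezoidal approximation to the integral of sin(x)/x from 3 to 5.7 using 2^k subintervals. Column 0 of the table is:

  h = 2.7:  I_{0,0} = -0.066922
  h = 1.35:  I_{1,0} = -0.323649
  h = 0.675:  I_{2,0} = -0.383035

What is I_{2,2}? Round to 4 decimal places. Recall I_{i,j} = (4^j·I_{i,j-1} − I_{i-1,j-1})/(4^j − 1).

-0.4024

I_{1,1} = -0.323649 + (-0.323649 − (-0.066922))/3 = -0.409225
I_{2,1} = -0.383035 + (-0.383035 − (-0.323649))/3 = -0.402830
I_{2,2} = -0.402830 + (-0.402830 − (-0.409225))/15 = -0.402404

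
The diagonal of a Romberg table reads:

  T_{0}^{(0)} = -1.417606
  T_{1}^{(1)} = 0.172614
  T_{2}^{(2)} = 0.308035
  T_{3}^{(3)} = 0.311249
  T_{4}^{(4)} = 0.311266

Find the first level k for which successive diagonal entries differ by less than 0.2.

|T_{1}^{(1)} − T_{0}^{(0)}| = 1.590220 ≥ 0.2
|T_{2}^{(2)} − T_{1}^{(1)}| = 0.135421 < 0.2

k = 2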